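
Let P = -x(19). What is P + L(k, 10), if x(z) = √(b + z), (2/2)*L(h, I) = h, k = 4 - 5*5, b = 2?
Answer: -21 - √21 ≈ -25.583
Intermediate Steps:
k = -21 (k = 4 - 25 = -21)
L(h, I) = h
x(z) = √(2 + z)
P = -√21 (P = -√(2 + 19) = -√21 ≈ -4.5826)
P + L(k, 10) = -√21 - 21 = -21 - √21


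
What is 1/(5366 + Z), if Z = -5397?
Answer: -1/31 ≈ -0.032258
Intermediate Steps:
1/(5366 + Z) = 1/(5366 - 5397) = 1/(-31) = -1/31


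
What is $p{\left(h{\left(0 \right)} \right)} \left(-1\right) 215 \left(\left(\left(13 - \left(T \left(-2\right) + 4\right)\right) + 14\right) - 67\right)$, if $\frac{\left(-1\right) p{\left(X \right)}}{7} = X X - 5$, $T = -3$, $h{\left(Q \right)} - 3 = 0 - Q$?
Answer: $-301000$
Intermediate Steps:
$h{\left(Q \right)} = 3 - Q$ ($h{\left(Q \right)} = 3 + \left(0 - Q\right) = 3 - Q$)
$p{\left(X \right)} = 35 - 7 X^{2}$ ($p{\left(X \right)} = - 7 \left(X X - 5\right) = - 7 \left(X^{2} - 5\right) = - 7 \left(-5 + X^{2}\right) = 35 - 7 X^{2}$)
$p{\left(h{\left(0 \right)} \right)} \left(-1\right) 215 \left(\left(\left(13 - \left(T \left(-2\right) + 4\right)\right) + 14\right) - 67\right) = \left(35 - 7 \left(3 - 0\right)^{2}\right) \left(-1\right) 215 \left(\left(\left(13 - \left(\left(-3\right) \left(-2\right) + 4\right)\right) + 14\right) - 67\right) = \left(35 - 7 \left(3 + 0\right)^{2}\right) \left(-1\right) 215 \left(\left(\left(13 - \left(6 + 4\right)\right) + 14\right) - 67\right) = \left(35 - 7 \cdot 3^{2}\right) \left(-1\right) 215 \left(\left(\left(13 - 10\right) + 14\right) - 67\right) = \left(35 - 63\right) \left(-1\right) 215 \left(\left(\left(13 - 10\right) + 14\right) - 67\right) = \left(35 - 63\right) \left(-1\right) 215 \left(\left(3 + 14\right) - 67\right) = \left(-28\right) \left(-1\right) 215 \left(17 - 67\right) = 28 \cdot 215 \left(-50\right) = 6020 \left(-50\right) = -301000$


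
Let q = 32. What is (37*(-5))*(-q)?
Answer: 5920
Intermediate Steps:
(37*(-5))*(-q) = (37*(-5))*(-1*32) = -185*(-32) = 5920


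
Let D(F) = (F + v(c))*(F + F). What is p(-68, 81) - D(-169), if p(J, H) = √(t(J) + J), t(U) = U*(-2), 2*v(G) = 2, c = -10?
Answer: -56784 + 2*√17 ≈ -56776.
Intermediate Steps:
v(G) = 1 (v(G) = (½)*2 = 1)
t(U) = -2*U
p(J, H) = √(-J) (p(J, H) = √(-2*J + J) = √(-J))
D(F) = 2*F*(1 + F) (D(F) = (F + 1)*(F + F) = (1 + F)*(2*F) = 2*F*(1 + F))
p(-68, 81) - D(-169) = √(-1*(-68)) - 2*(-169)*(1 - 169) = √68 - 2*(-169)*(-168) = 2*√17 - 1*56784 = 2*√17 - 56784 = -56784 + 2*√17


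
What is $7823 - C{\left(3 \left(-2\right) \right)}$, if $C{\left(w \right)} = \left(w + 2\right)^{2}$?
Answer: $7807$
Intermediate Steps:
$C{\left(w \right)} = \left(2 + w\right)^{2}$
$7823 - C{\left(3 \left(-2\right) \right)} = 7823 - \left(2 + 3 \left(-2\right)\right)^{2} = 7823 - \left(2 - 6\right)^{2} = 7823 - \left(-4\right)^{2} = 7823 - 16 = 7807$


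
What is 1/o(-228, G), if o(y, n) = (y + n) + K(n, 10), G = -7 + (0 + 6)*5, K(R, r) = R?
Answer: -1/182 ≈ -0.0054945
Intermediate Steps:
G = 23 (G = -7 + 6*5 = -7 + 30 = 23)
o(y, n) = y + 2*n (o(y, n) = (y + n) + n = (n + y) + n = y + 2*n)
1/o(-228, G) = 1/(-228 + 2*23) = 1/(-228 + 46) = 1/(-182) = -1/182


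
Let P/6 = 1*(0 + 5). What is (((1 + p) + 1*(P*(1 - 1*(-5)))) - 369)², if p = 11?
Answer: 31329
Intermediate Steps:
P = 30 (P = 6*(1*(0 + 5)) = 6*(1*5) = 6*5 = 30)
(((1 + p) + 1*(P*(1 - 1*(-5)))) - 369)² = (((1 + 11) + 1*(30*(1 - 1*(-5)))) - 369)² = ((12 + 1*(30*(1 + 5))) - 369)² = ((12 + 1*(30*6)) - 369)² = ((12 + 1*180) - 369)² = ((12 + 180) - 369)² = (192 - 369)² = (-177)² = 31329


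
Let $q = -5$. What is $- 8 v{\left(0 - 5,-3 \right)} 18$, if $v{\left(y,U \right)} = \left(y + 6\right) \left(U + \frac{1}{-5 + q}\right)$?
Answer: $\frac{2232}{5} \approx 446.4$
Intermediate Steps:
$v{\left(y,U \right)} = \left(6 + y\right) \left(- \frac{1}{10} + U\right)$ ($v{\left(y,U \right)} = \left(y + 6\right) \left(U + \frac{1}{-5 - 5}\right) = \left(6 + y\right) \left(U + \frac{1}{-10}\right) = \left(6 + y\right) \left(U - \frac{1}{10}\right) = \left(6 + y\right) \left(- \frac{1}{10} + U\right)$)
$- 8 v{\left(0 - 5,-3 \right)} 18 = - 8 \left(- \frac{3}{5} + 6 \left(-3\right) - \frac{0 - 5}{10} - 3 \left(0 - 5\right)\right) 18 = - 8 \left(- \frac{3}{5} - 18 - - \frac{1}{2} - -15\right) 18 = - 8 \left(- \frac{3}{5} - 18 + \frac{1}{2} + 15\right) 18 = \left(-8\right) \left(- \frac{31}{10}\right) 18 = \frac{124}{5} \cdot 18 = \frac{2232}{5}$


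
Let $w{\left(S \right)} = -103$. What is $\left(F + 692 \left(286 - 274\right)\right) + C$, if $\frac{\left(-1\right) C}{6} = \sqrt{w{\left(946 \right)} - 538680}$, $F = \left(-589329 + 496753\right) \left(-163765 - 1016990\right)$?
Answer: $109309583184 - 6 i \sqrt{538783} \approx 1.0931 \cdot 10^{11} - 4404.1 i$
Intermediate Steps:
$F = 109309574880$ ($F = \left(-92576\right) \left(-1180755\right) = 109309574880$)
$C = - 6 i \sqrt{538783}$ ($C = - 6 \sqrt{-103 - 538680} = - 6 \sqrt{-538783} = - 6 i \sqrt{538783} \approx - 4404.1 i$)
$\left(F + 692 \left(286 - 274\right)\right) + C = \left(109309574880 + 692 \left(286 - 274\right)\right) - 6 i \sqrt{538783} = \left(109309574880 + 692 \cdot 12\right) - 6 i \sqrt{538783} = \left(109309574880 + 8304\right) - 6 i \sqrt{538783} = 109309583184 - 6 i \sqrt{538783}$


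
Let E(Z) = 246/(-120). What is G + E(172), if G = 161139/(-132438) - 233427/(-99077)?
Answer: -39832537051/43738532420 ≈ -0.91070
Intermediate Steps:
E(Z) = -41/20 (E(Z) = 246*(-1/120) = -41/20)
G = 4983145441/4373853242 (G = 161139*(-1/132438) - 233427*(-1/99077) = -53713/44146 + 233427/99077 = 4983145441/4373853242 ≈ 1.1393)
G + E(172) = 4983145441/4373853242 - 41/20 = -39832537051/43738532420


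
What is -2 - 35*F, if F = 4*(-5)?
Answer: 698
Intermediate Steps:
F = -20
-2 - 35*F = -2 - 35*(-20) = -2 + 700 = 698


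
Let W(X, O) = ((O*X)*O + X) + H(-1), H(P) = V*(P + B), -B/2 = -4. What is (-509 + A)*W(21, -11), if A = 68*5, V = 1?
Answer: -434161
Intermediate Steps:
B = 8 (B = -2*(-4) = 8)
H(P) = 8 + P (H(P) = 1*(P + 8) = 1*(8 + P) = 8 + P)
W(X, O) = 7 + X + X*O² (W(X, O) = ((O*X)*O + X) + (8 - 1) = (X*O² + X) + 7 = (X + X*O²) + 7 = 7 + X + X*O²)
A = 340
(-509 + A)*W(21, -11) = (-509 + 340)*(7 + 21 + 21*(-11)²) = -169*(7 + 21 + 21*121) = -169*(7 + 21 + 2541) = -169*2569 = -434161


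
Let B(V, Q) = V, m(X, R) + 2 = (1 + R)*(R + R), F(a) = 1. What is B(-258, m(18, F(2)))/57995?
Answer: -258/57995 ≈ -0.0044487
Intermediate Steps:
m(X, R) = -2 + 2*R*(1 + R) (m(X, R) = -2 + (1 + R)*(R + R) = -2 + (1 + R)*(2*R) = -2 + 2*R*(1 + R))
B(-258, m(18, F(2)))/57995 = -258/57995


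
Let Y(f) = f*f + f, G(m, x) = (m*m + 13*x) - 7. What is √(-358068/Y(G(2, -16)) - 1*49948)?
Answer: 23*I*√5150313770/7385 ≈ 223.51*I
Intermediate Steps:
G(m, x) = -7 + m² + 13*x (G(m, x) = (m² + 13*x) - 7 = -7 + m² + 13*x)
Y(f) = f + f² (Y(f) = f² + f = f + f²)
√(-358068/Y(G(2, -16)) - 1*49948) = √(-358068*1/((1 + (-7 + 2² + 13*(-16)))*(-7 + 2² + 13*(-16))) - 1*49948) = √(-358068*1/((1 + (-7 + 4 - 208))*(-7 + 4 - 208)) - 49948) = √(-358068*(-1/(211*(1 - 211))) - 49948) = √(-358068/((-211*(-210))) - 49948) = √(-358068/44310 - 49948) = √(-358068*1/44310 - 49948) = √(-59678/7385 - 49948) = √(-368925658/7385) = 23*I*√5150313770/7385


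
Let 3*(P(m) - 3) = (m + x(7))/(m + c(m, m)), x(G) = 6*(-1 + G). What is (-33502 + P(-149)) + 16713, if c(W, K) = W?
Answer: -15006571/894 ≈ -16786.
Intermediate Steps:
x(G) = -6 + 6*G
P(m) = 3 + (36 + m)/(6*m) (P(m) = 3 + ((m + (-6 + 6*7))/(m + m))/3 = 3 + ((m + (-6 + 42))/((2*m)))/3 = 3 + ((m + 36)*(1/(2*m)))/3 = 3 + ((36 + m)*(1/(2*m)))/3 = 3 + ((36 + m)/(2*m))/3 = 3 + (36 + m)/(6*m))
(-33502 + P(-149)) + 16713 = (-33502 + (19/6 + 6/(-149))) + 16713 = (-33502 + (19/6 + 6*(-1/149))) + 16713 = (-33502 + (19/6 - 6/149)) + 16713 = (-33502 + 2795/894) + 16713 = -29947993/894 + 16713 = -15006571/894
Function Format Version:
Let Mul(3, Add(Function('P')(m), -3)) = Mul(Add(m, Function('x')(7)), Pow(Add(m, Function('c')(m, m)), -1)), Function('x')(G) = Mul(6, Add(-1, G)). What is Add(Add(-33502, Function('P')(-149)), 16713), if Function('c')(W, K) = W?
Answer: Rational(-15006571, 894) ≈ -16786.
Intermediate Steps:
Function('x')(G) = Add(-6, Mul(6, G))
Function('P')(m) = Add(3, Mul(Rational(1, 6), Pow(m, -1), Add(36, m))) (Function('P')(m) = Add(3, Mul(Rational(1, 3), Mul(Add(m, Add(-6, Mul(6, 7))), Pow(Add(m, m), -1)))) = Add(3, Mul(Rational(1, 3), Mul(Add(m, Add(-6, 42)), Pow(Mul(2, m), -1)))) = Add(3, Mul(Rational(1, 3), Mul(Add(m, 36), Mul(Rational(1, 2), Pow(m, -1))))) = Add(3, Mul(Rational(1, 3), Mul(Add(36, m), Mul(Rational(1, 2), Pow(m, -1))))) = Add(3, Mul(Rational(1, 3), Mul(Rational(1, 2), Pow(m, -1), Add(36, m)))) = Add(3, Mul(Rational(1, 6), Pow(m, -1), Add(36, m))))
Add(Add(-33502, Function('P')(-149)), 16713) = Add(Add(-33502, Add(Rational(19, 6), Mul(6, Pow(-149, -1)))), 16713) = Add(Add(-33502, Add(Rational(19, 6), Mul(6, Rational(-1, 149)))), 16713) = Add(Add(-33502, Add(Rational(19, 6), Rational(-6, 149))), 16713) = Add(Add(-33502, Rational(2795, 894)), 16713) = Add(Rational(-29947993, 894), 16713) = Rational(-15006571, 894)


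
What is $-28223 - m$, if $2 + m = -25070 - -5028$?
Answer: $-8179$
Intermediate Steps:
$m = -20044$ ($m = -2 - 20042 = -20044$)
$-28223 - m = -28223 - -20044 = -28223 + 20044 = -8179$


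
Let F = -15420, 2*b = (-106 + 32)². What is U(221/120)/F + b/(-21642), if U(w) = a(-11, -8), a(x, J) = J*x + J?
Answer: -122087/926999 ≈ -0.13170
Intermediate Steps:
b = 2738 (b = (-106 + 32)²/2 = (½)*(-74)² = (½)*5476 = 2738)
a(x, J) = J + J*x
U(w) = 80 (U(w) = -8*(1 - 11) = -8*(-10) = 80)
U(221/120)/F + b/(-21642) = 80/(-15420) + 2738/(-21642) = 80*(-1/15420) + 2738*(-1/21642) = -4/771 - 1369/10821 = -122087/926999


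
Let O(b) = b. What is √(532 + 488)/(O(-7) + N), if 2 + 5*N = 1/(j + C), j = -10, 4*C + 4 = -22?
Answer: -330*√255/1223 ≈ -4.3088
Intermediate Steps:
C = -13/2 (C = -1 + (¼)*(-22) = -1 - 11/2 = -13/2 ≈ -6.5000)
N = -68/165 (N = -⅖ + 1/(5*(-10 - 13/2)) = -⅖ + 1/(5*(-33/2)) = -⅖ + (⅕)*(-2/33) = -⅖ - 2/165 = -68/165 ≈ -0.41212)
√(532 + 488)/(O(-7) + N) = √(532 + 488)/(-7 - 68/165) = √1020/(-1223/165) = (2*√255)*(-165/1223) = -330*√255/1223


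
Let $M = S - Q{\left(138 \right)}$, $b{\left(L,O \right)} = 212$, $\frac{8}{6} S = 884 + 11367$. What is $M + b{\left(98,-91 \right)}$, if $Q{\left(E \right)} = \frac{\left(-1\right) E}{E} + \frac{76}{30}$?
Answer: $\frac{563923}{60} \approx 9398.7$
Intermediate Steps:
$S = \frac{36753}{4}$ ($S = \frac{3 \left(884 + 11367\right)}{4} = \frac{3}{4} \cdot 12251 = \frac{36753}{4} \approx 9188.3$)
$Q{\left(E \right)} = \frac{23}{15}$ ($Q{\left(E \right)} = -1 + 76 \cdot \frac{1}{30} = -1 + \frac{38}{15} = \frac{23}{15}$)
$M = \frac{551203}{60}$ ($M = \frac{36753}{4} - \frac{23}{15} = \frac{551203}{60} \approx 9186.7$)
$M + b{\left(98,-91 \right)} = \frac{551203}{60} + 212 = \frac{563923}{60}$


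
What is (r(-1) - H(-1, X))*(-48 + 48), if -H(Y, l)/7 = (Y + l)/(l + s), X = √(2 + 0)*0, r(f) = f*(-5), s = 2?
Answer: 0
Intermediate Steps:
r(f) = -5*f
X = 0 (X = √2*0 = 0)
H(Y, l) = -7*(Y + l)/(2 + l) (H(Y, l) = -7*(Y + l)/(l + 2) = -7*(Y + l)/(2 + l))
(r(-1) - H(-1, X))*(-48 + 48) = (-5*(-1) - 7*(-1*(-1) - 1*0)/(2 + 0))*(-48 + 48) = (5 - 7*(1 + 0)/2)*0 = (5 - 7/2)*0 = (3/2)*0 = 0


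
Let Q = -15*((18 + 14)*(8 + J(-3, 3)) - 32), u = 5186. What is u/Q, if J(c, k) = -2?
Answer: -2593/1200 ≈ -2.1608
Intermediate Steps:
Q = -2400 (Q = -15*((18 + 14)*(8 - 2) - 32) = -15*(32*6 - 32) = -15*(192 - 32) = -15*160 = -2400)
u/Q = 5186/(-2400) = 5186*(-1/2400) = -2593/1200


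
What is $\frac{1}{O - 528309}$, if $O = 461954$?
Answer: $- \frac{1}{66355} \approx -1.507 \cdot 10^{-5}$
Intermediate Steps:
$\frac{1}{O - 528309} = \frac{1}{461954 - 528309} = \frac{1}{-66355} = - \frac{1}{66355}$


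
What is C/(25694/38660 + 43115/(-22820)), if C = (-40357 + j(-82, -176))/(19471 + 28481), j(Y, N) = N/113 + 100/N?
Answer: 2212892782634345/3220090933576176 ≈ 0.68721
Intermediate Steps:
j(Y, N) = 100/N + N/113 (j(Y, N) = N*(1/113) + 100/N = N/113 + 100/N = 100/N + N/113)
C = -200665573/238417344 (C = (-40357 + (100/(-176) + (1/113)*(-176)))/(19471 + 28481) = (-40357 + (100*(-1/176) - 176/113))/47952 = (-40357 + (-25/44 - 176/113))*(1/47952) = (-40357 - 10569/4972)*(1/47952) = -200665573/4972*1/47952 = -200665573/238417344 ≈ -0.84166)
C/(25694/38660 + 43115/(-22820)) = -200665573/(238417344*(25694/38660 + 43115/(-22820))) = -200665573/(238417344*(25694*(1/38660) + 43115*(-1/22820))) = -200665573/(238417344*(12847/19330 - 8623/4564)) = -200665573/(238417344*(-54024441/44111060)) = -200665573/238417344*(-44111060/54024441) = 2212892782634345/3220090933576176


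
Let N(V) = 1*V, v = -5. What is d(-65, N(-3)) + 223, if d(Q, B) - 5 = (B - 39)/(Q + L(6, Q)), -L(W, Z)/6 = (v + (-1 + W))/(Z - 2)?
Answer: 14862/65 ≈ 228.65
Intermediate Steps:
N(V) = V
L(W, Z) = -6*(-6 + W)/(-2 + Z) (L(W, Z) = -6*(-5 + (-1 + W))/(Z - 2) = -6*(-6 + W)/(-2 + Z))
d(Q, B) = 5 + (-39 + B)/Q (d(Q, B) = 5 + (B - 39)/(Q + 6*(6 - 1*6)/(-2 + Q)) = 5 + (-39 + B)/(Q + 6*(6 - 6)/(-2 + Q)) = 5 + (-39 + B)/(Q + 6*0/(-2 + Q)) = 5 + (-39 + B)/(Q + 0) = 5 + (-39 + B)/Q)
d(-65, N(-3)) + 223 = (-39 - 3 + 5*(-65))/(-65) + 223 = -(-39 - 3 - 325)/65 + 223 = -1/65*(-367) + 223 = 367/65 + 223 = 14862/65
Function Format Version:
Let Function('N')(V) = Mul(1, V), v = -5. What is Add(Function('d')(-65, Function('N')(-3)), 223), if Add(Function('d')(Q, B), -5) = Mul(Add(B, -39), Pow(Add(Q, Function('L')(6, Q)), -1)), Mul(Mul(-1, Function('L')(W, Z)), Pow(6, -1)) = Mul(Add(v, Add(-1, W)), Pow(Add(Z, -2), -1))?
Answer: Rational(14862, 65) ≈ 228.65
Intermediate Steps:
Function('N')(V) = V
Function('L')(W, Z) = Mul(-6, Pow(Add(-2, Z), -1), Add(-6, W)) (Function('L')(W, Z) = Mul(-6, Mul(Add(-5, Add(-1, W)), Pow(Add(Z, -2), -1))) = Mul(-6, Mul(Add(-6, W), Pow(Add(-2, Z), -1))) = Mul(-6, Mul(Pow(Add(-2, Z), -1), Add(-6, W))) = Mul(-6, Pow(Add(-2, Z), -1), Add(-6, W)))
Function('d')(Q, B) = Add(5, Mul(Pow(Q, -1), Add(-39, B))) (Function('d')(Q, B) = Add(5, Mul(Add(B, -39), Pow(Add(Q, Mul(6, Pow(Add(-2, Q), -1), Add(6, Mul(-1, 6)))), -1))) = Add(5, Mul(Add(-39, B), Pow(Add(Q, Mul(6, Pow(Add(-2, Q), -1), Add(6, -6))), -1))) = Add(5, Mul(Add(-39, B), Pow(Add(Q, Mul(6, Pow(Add(-2, Q), -1), 0)), -1))) = Add(5, Mul(Add(-39, B), Pow(Add(Q, 0), -1))) = Add(5, Mul(Add(-39, B), Pow(Q, -1))) = Add(5, Mul(Pow(Q, -1), Add(-39, B))))
Add(Function('d')(-65, Function('N')(-3)), 223) = Add(Mul(Pow(-65, -1), Add(-39, -3, Mul(5, -65))), 223) = Add(Mul(Rational(-1, 65), Add(-39, -3, -325)), 223) = Add(Mul(Rational(-1, 65), -367), 223) = Add(Rational(367, 65), 223) = Rational(14862, 65)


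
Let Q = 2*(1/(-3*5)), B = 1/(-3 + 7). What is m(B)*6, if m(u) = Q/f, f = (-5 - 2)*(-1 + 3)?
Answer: 2/35 ≈ 0.057143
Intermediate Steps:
B = 1/4 ≈ 0.25000
Q = -2/15 (Q = 2*(1/(-15)) = 2*(1*(-1/15)) = 2*(-1/15) = -2/15 ≈ -0.13333)
f = -14 (f = -7*2 = -14)
m(u) = 1/105 (m(u) = -2/15/(-14) = -2/15*(-1/14) = 1/105)
m(B)*6 = (1/105)*6 = 2/35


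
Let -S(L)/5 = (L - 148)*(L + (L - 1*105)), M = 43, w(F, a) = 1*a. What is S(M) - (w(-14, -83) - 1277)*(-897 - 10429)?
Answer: -15413335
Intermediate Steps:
w(F, a) = a
S(L) = -5*(-148 + L)*(-105 + 2*L) (S(L) = -5*(L - 148)*(L + (L - 1*105)) = -5*(-148 + L)*(L + (L - 105)) = -5*(-148 + L)*(L + (-105 + L)) = -5*(-148 + L)*(-105 + 2*L))
S(M) - (w(-14, -83) - 1277)*(-897 - 10429) = (-77700 - 10*43² + 2005*43) - (-83 - 1277)*(-897 - 10429) = (-77700 - 10*1849 + 86215) - (-1360)*(-11326) = (-77700 - 18490 + 86215) - 1*15403360 = -9975 - 15403360 = -15413335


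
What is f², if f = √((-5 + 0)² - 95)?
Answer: -70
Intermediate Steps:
f = I*√70 (f = √((-5)² - 95) = √(25 - 95) = √(-70) = I*√70 ≈ 8.3666*I)
f² = (I*√70)² = -70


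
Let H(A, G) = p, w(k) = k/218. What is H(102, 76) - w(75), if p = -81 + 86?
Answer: 1015/218 ≈ 4.6560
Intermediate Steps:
w(k) = k/218 (w(k) = k*(1/218) = k/218)
p = 5
H(A, G) = 5
H(102, 76) - w(75) = 5 - 75/218 = 1015/218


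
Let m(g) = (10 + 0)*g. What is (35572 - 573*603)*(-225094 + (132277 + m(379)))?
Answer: 27593651569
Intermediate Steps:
m(g) = 10*g
(35572 - 573*603)*(-225094 + (132277 + m(379))) = (35572 - 573*603)*(-225094 + (132277 + 10*379)) = (35572 - 345519)*(-225094 + (132277 + 3790)) = -309947*(-225094 + 136067) = -309947*(-89027) = 27593651569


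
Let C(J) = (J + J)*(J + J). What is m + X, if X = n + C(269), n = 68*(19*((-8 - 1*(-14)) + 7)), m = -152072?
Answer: 154168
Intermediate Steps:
C(J) = 4*J² (C(J) = (2*J)*(2*J) = 4*J²)
n = 16796 (n = 68*(19*((-8 + 14) + 7)) = 68*(19*(6 + 7)) = 68*(19*13) = 68*247 = 16796)
X = 306240 (X = 16796 + 4*269² = 16796 + 4*72361 = 16796 + 289444 = 306240)
m + X = -152072 + 306240 = 154168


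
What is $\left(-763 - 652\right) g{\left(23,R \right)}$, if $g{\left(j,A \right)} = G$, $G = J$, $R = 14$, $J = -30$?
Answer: $42450$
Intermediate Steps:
$G = -30$
$g{\left(j,A \right)} = -30$
$\left(-763 - 652\right) g{\left(23,R \right)} = \left(-763 - 652\right) \left(-30\right) = \left(-1415\right) \left(-30\right) = 42450$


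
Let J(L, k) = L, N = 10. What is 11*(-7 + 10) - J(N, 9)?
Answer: 23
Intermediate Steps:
11*(-7 + 10) - J(N, 9) = 11*(-7 + 10) - 1*10 = 11*3 - 10 = 33 - 10 = 23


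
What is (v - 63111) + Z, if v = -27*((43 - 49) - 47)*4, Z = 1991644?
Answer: 1934257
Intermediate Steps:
v = 5724 (v = -27*(-6 - 47)*4 = -27*(-53)*4 = 1431*4 = 5724)
(v - 63111) + Z = (5724 - 63111) + 1991644 = -57387 + 1991644 = 1934257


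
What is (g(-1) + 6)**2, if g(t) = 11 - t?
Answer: 324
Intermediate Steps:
(g(-1) + 6)**2 = ((11 - 1*(-1)) + 6)**2 = ((11 + 1) + 6)**2 = (12 + 6)**2 = 18**2 = 324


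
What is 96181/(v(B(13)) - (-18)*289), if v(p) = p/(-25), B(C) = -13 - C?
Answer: 2404525/130076 ≈ 18.486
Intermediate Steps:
v(p) = -p/25 (v(p) = p*(-1/25) = -p/25)
96181/(v(B(13)) - (-18)*289) = 96181/(-(-13 - 1*13)/25 - (-18)*289) = 96181/(-(-13 - 13)/25 - 1*(-5202)) = 96181/(-1/25*(-26) + 5202) = 96181/(26/25 + 5202) = 96181/(130076/25) = 96181*(25/130076) = 2404525/130076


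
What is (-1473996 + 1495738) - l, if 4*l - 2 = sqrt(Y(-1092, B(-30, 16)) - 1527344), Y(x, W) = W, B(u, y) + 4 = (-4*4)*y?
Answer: 43483/2 - I*sqrt(381901)/2 ≈ 21742.0 - 308.99*I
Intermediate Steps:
B(u, y) = -4 - 16*y (B(u, y) = -4 + (-4*4)*y = -4 - 16*y)
l = 1/2 + I*sqrt(381901)/2 (l = 1/2 + sqrt((-4 - 16*16) - 1527344)/4 = 1/2 + sqrt((-4 - 256) - 1527344)/4 = 1/2 + sqrt(-260 - 1527344)/4 = 1/2 + sqrt(-1527604)/4 = 1/2 + (2*I*sqrt(381901))/4 = 1/2 + I*sqrt(381901)/2 ≈ 0.5 + 308.99*I)
(-1473996 + 1495738) - l = (-1473996 + 1495738) - (1/2 + I*sqrt(381901)/2) = 21742 + (-1/2 - I*sqrt(381901)/2) = 43483/2 - I*sqrt(381901)/2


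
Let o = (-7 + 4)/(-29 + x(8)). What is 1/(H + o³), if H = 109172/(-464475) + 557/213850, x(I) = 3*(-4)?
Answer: -54766268987430/12708374950787 ≈ -4.3095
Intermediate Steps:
x(I) = -12
o = 3/41 (o = (-7 + 4)/(-29 - 12) = -3/(-41) = -3*(-1/41) = 3/41 ≈ 0.073171)
H = -184701757/794623830 (H = 109172*(-1/464475) + 557*(1/213850) = -109172/464475 + 557/213850 = -184701757/794623830 ≈ -0.23244)
1/(H + o³) = 1/(-184701757/794623830 + (3/41)³) = 1/(-184701757/794623830 + 27/68921) = 1/(-12708374950787/54766268987430) = -54766268987430/12708374950787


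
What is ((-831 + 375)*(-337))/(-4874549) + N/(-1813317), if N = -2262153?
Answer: 3582773197991/2946367523011 ≈ 1.2160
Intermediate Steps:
((-831 + 375)*(-337))/(-4874549) + N/(-1813317) = ((-831 + 375)*(-337))/(-4874549) - 2262153/(-1813317) = -456*(-337)*(-1/4874549) - 2262153*(-1/1813317) = 153672*(-1/4874549) + 754051/604439 = -153672/4874549 + 754051/604439 = 3582773197991/2946367523011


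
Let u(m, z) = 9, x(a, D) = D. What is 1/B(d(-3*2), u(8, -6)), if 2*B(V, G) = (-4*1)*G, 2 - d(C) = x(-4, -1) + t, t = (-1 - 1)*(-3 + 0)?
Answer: -1/18 ≈ -0.055556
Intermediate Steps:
t = 6 (t = -2*(-3) = 6)
d(C) = -3 (d(C) = 2 - (-1 + 6) = 2 - 1*5 = 2 - 5 = -3)
B(V, G) = -2*G (B(V, G) = ((-4*1)*G)/2 = (-4*G)/2 = -2*G)
1/B(d(-3*2), u(8, -6)) = 1/(-2*9) = 1/(-18) = -1/18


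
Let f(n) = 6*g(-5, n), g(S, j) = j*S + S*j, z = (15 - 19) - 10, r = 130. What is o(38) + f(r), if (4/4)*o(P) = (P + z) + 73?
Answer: -7703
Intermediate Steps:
z = -14 (z = -4 - 10 = -14)
g(S, j) = 2*S*j (g(S, j) = S*j + S*j = 2*S*j)
o(P) = 59 + P (o(P) = (P - 14) + 73 = (-14 + P) + 73 = 59 + P)
f(n) = -60*n (f(n) = 6*(2*(-5)*n) = 6*(-10*n) = -60*n)
o(38) + f(r) = (59 + 38) - 60*130 = 97 - 7800 = -7703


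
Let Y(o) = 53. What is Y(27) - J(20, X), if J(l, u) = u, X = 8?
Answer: 45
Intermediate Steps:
Y(27) - J(20, X) = 53 - 1*8 = 53 - 8 = 45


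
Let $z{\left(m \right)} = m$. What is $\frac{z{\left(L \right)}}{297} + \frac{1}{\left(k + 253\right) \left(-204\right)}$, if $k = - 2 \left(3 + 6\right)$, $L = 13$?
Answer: $\frac{207641}{4746060} \approx 0.04375$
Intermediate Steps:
$k = -18$ ($k = \left(-2\right) 9 = -18$)
$\frac{z{\left(L \right)}}{297} + \frac{1}{\left(k + 253\right) \left(-204\right)} = \frac{13}{297} + \frac{1}{\left(-18 + 253\right) \left(-204\right)} = 13 \cdot \frac{1}{297} + \frac{1}{235} \left(- \frac{1}{204}\right) = \frac{13}{297} + \frac{1}{235} \left(- \frac{1}{204}\right) = \frac{13}{297} - \frac{1}{47940} = \frac{207641}{4746060}$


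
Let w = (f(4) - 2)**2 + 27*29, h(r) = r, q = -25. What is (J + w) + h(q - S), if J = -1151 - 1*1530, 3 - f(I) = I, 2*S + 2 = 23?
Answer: -3849/2 ≈ -1924.5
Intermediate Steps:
S = 21/2 (S = -1 + (1/2)*23 = -1 + 23/2 = 21/2 ≈ 10.500)
f(I) = 3 - I
J = -2681 (J = -1151 - 1530 = -2681)
w = 792 (w = ((3 - 1*4) - 2)**2 + 27*29 = ((3 - 4) - 2)**2 + 783 = (-1 - 2)**2 + 783 = (-3)**2 + 783 = 9 + 783 = 792)
(J + w) + h(q - S) = (-2681 + 792) + (-25 - 1*21/2) = -1889 + (-25 - 21/2) = -1889 - 71/2 = -3849/2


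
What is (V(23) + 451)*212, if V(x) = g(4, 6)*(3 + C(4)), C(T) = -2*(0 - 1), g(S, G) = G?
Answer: 101972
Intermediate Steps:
C(T) = 2 (C(T) = -2*(-1) = 2)
V(x) = 30 (V(x) = 6*(3 + 2) = 6*5 = 30)
(V(23) + 451)*212 = (30 + 451)*212 = 481*212 = 101972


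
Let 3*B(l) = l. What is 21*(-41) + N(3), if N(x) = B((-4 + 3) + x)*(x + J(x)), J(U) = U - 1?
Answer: -2573/3 ≈ -857.67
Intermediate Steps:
J(U) = -1 + U
B(l) = l/3
N(x) = (-1 + 2*x)*(-⅓ + x/3) (N(x) = (((-4 + 3) + x)/3)*(x + (-1 + x)) = ((-1 + x)/3)*(-1 + 2*x) = (-⅓ + x/3)*(-1 + 2*x) = (-1 + 2*x)*(-⅓ + x/3))
21*(-41) + N(3) = 21*(-41) + (-1 + 3)*(-1 + 2*3)/3 = -861 + (⅓)*2*(-1 + 6) = -861 + (⅓)*2*5 = -861 + 10/3 = -2573/3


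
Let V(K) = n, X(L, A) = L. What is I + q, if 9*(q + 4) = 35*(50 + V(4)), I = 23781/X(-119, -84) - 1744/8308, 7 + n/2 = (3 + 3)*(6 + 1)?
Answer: 194727181/741489 ≈ 262.62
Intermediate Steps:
n = 70 (n = -14 + 2*((3 + 3)*(6 + 1)) = -14 + 2*(6*7) = -14 + 2*42 = -14 + 84 = 70)
V(K) = 70
I = -49445021/247163 (I = 23781/(-119) - 1744/8308 = 23781*(-1/119) - 1744*1/8308 = -23781/119 - 436/2077 = -49445021/247163 ≈ -200.05)
q = 1388/3 (q = -4 + (35*(50 + 70))/9 = -4 + (35*120)/9 = -4 + (1/9)*4200 = -4 + 1400/3 = 1388/3 ≈ 462.67)
I + q = -49445021/247163 + 1388/3 = 194727181/741489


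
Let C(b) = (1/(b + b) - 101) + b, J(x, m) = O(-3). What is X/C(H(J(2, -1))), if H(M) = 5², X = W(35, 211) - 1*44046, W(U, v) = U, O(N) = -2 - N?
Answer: 2200550/3799 ≈ 579.24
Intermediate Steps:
J(x, m) = 1 (J(x, m) = -2 - 1*(-3) = -2 + 3 = 1)
X = -44011 (X = 35 - 1*44046 = 35 - 44046 = -44011)
H(M) = 25
C(b) = -101 + b + 1/(2*b) (C(b) = (1/(2*b) - 101) + b = (-101 + 1/(2*b)) + b = -101 + b + 1/(2*b))
X/C(H(J(2, -1))) = -44011/(-101 + 25 + (½)/25) = -44011/(-101 + 25 + (½)*(1/25)) = -44011/(-101 + 25 + 1/50) = -44011/(-3799/50) = -44011*(-50/3799) = 2200550/3799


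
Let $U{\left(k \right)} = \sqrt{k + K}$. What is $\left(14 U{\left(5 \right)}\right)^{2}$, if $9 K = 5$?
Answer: $\frac{9800}{9} \approx 1088.9$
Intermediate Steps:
$K = \frac{5}{9}$ ($K = \frac{1}{9} \cdot 5 = \frac{5}{9} \approx 0.55556$)
$U{\left(k \right)} = \sqrt{\frac{5}{9} + k}$ ($U{\left(k \right)} = \sqrt{k + \frac{5}{9}} = \sqrt{\frac{5}{9} + k}$)
$\left(14 U{\left(5 \right)}\right)^{2} = \left(14 \frac{\sqrt{5 + 9 \cdot 5}}{3}\right)^{2} = \left(14 \frac{\sqrt{5 + 45}}{3}\right)^{2} = \left(14 \frac{\sqrt{50}}{3}\right)^{2} = \left(14 \frac{5 \sqrt{2}}{3}\right)^{2} = \left(\frac{70 \sqrt{2}}{3}\right)^{2} = \frac{9800}{9}$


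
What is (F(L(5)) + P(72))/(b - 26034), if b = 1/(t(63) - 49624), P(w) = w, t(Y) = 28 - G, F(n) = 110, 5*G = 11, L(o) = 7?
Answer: -6447766/922313957 ≈ -0.0069909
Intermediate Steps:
G = 11/5 (G = (⅕)*11 = 11/5 ≈ 2.2000)
t(Y) = 129/5 (t(Y) = 28 - 1*11/5 = 28 - 11/5 = 129/5)
b = -5/247991 (b = 1/(129/5 - 49624) = 1/(-247991/5) = -5/247991 ≈ -2.0162e-5)
(F(L(5)) + P(72))/(b - 26034) = (110 + 72)/(-5/247991 - 26034) = 182/(-6456197699/247991) = 182*(-247991/6456197699) = -6447766/922313957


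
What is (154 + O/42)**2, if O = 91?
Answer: 877969/36 ≈ 24388.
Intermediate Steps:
(154 + O/42)**2 = (154 + 91/42)**2 = (154 + 91*(1/42))**2 = (154 + 13/6)**2 = (937/6)**2 = 877969/36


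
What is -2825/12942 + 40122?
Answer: 519256099/12942 ≈ 40122.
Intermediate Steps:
-2825/12942 + 40122 = 519256099/12942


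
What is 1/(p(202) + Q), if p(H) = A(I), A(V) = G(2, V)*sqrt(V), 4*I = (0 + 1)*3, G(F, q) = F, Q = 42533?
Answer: 42533/1809056086 - sqrt(3)/1809056086 ≈ 2.3510e-5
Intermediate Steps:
I = 3/4 (I = ((0 + 1)*3)/4 = (1*3)/4 = (1/4)*3 = 3/4 ≈ 0.75000)
A(V) = 2*sqrt(V)
p(H) = sqrt(3) (p(H) = 2*sqrt(3/4) = 2*(sqrt(3)/2) = sqrt(3))
1/(p(202) + Q) = 1/(sqrt(3) + 42533) = 1/(42533 + sqrt(3))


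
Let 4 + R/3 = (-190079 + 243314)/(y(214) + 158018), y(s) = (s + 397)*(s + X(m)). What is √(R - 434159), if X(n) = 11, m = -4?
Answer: I*√37910076926887814/295493 ≈ 658.92*I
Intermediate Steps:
y(s) = (11 + s)*(397 + s) (y(s) = (s + 397)*(s + 11) = (397 + s)*(11 + s) = (11 + s)*(397 + s))
R = -3386211/295493 (R = -12 + 3*((-190079 + 243314)/((4367 + 214² + 408*214) + 158018)) = -12 + 3*(53235/((4367 + 45796 + 87312) + 158018)) = -12 + 3*(53235/(137475 + 158018)) = -12 + 3*(53235/295493) = -12 + 159705/295493 = -3386211/295493 ≈ -11.460)
√(R - 434159) = √(-3386211/295493 - 434159) = √(-128294331598/295493) = I*√37910076926887814/295493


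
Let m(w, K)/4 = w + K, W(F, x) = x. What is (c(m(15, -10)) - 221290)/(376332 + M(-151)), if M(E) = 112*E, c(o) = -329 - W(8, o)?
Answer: -221639/359420 ≈ -0.61666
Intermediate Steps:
m(w, K) = 4*K + 4*w (m(w, K) = 4*(w + K) = 4*(K + w) = 4*K + 4*w)
c(o) = -329 - o
(c(m(15, -10)) - 221290)/(376332 + M(-151)) = ((-329 - (4*(-10) + 4*15)) - 221290)/(376332 + 112*(-151)) = ((-329 - (-40 + 60)) - 221290)/(376332 - 16912) = ((-329 - 1*20) - 221290)/359420 = ((-329 - 20) - 221290)*(1/359420) = (-349 - 221290)*(1/359420) = -221639*1/359420 = -221639/359420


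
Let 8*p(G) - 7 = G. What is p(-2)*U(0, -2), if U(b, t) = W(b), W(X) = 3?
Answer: 15/8 ≈ 1.8750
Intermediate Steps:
U(b, t) = 3
p(G) = 7/8 + G/8
p(-2)*U(0, -2) = (7/8 + (⅛)*(-2))*3 = (7/8 - ¼)*3 = (5/8)*3 = 15/8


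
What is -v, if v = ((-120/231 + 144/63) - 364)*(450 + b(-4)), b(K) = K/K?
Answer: 1143572/7 ≈ 1.6337e+5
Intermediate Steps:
b(K) = 1
v = -1143572/7 (v = ((-120/231 + 144/63) - 364)*(450 + 1) = ((-120*1/231 + 144*(1/63)) - 364)*451 = ((-40/77 + 16/7) - 364)*451 = (136/77 - 364)*451 = -27892/77*451 = -1143572/7 ≈ -1.6337e+5)
-v = -1*(-1143572/7) = 1143572/7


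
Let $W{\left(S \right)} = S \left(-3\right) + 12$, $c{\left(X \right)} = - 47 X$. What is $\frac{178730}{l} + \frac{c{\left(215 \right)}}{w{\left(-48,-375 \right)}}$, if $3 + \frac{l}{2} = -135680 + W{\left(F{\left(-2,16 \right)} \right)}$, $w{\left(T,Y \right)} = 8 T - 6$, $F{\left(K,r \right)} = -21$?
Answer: $\frac{133546649}{5288712} \approx 25.251$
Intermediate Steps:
$w{\left(T,Y \right)} = -6 + 8 T$
$W{\left(S \right)} = 12 - 3 S$ ($W{\left(S \right)} = - 3 S + 12 = 12 - 3 S$)
$l = -271216$ ($l = -6 + 2 \left(-135680 + \left(12 - -63\right)\right) = -6 + 2 \left(-135680 + \left(12 + 63\right)\right) = -6 + 2 \left(-135680 + 75\right) = -6 + 2 \left(-135605\right) = -6 - 271210 = -271216$)
$\frac{178730}{l} + \frac{c{\left(215 \right)}}{w{\left(-48,-375 \right)}} = \frac{178730}{-271216} + \frac{\left(-47\right) 215}{-6 + 8 \left(-48\right)} = 178730 \left(- \frac{1}{271216}\right) - \frac{10105}{-6 - 384} = - \frac{89365}{135608} - \frac{10105}{-390} = - \frac{89365}{135608} - - \frac{2021}{78} = - \frac{89365}{135608} + \frac{2021}{78} = \frac{133546649}{5288712}$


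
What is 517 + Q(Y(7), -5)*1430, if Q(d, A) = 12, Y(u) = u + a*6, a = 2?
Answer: 17677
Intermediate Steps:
Y(u) = 12 + u (Y(u) = u + 2*6 = u + 12 = 12 + u)
517 + Q(Y(7), -5)*1430 = 517 + 12*1430 = 517 + 17160 = 17677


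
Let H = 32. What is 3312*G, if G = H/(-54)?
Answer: -5888/3 ≈ -1962.7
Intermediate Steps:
G = -16/27 (G = 32/(-54) = 32*(-1/54) = -16/27 ≈ -0.59259)
3312*G = 3312*(-16/27) = -5888/3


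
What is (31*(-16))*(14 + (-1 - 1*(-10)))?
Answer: -11408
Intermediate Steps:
(31*(-16))*(14 + (-1 - 1*(-10))) = -496*(14 + (-1 + 10)) = -496*(14 + 9) = -496*23 = -11408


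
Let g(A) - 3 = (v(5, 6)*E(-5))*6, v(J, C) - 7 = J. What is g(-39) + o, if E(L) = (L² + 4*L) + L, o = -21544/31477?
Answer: 72887/31477 ≈ 2.3156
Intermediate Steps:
v(J, C) = 7 + J
o = -21544/31477 (o = -21544*1/31477 = -21544/31477 ≈ -0.68444)
E(L) = L² + 5*L
g(A) = 3 (g(A) = 3 + ((7 + 5)*(-5*(5 - 5)))*6 = 3 + (12*(-5*0))*6 = 3 + (12*0)*6 = 3 + 0*6 = 3 + 0 = 3)
g(-39) + o = 3 - 21544/31477 = 72887/31477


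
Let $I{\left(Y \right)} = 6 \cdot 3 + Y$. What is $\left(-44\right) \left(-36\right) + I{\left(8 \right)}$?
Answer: $1610$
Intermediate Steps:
$I{\left(Y \right)} = 18 + Y$
$\left(-44\right) \left(-36\right) + I{\left(8 \right)} = \left(-44\right) \left(-36\right) + \left(18 + 8\right) = 1584 + 26 = 1610$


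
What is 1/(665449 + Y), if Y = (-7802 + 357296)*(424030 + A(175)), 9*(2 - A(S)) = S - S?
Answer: 1/148197305257 ≈ 6.7478e-12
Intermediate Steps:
A(S) = 2 (A(S) = 2 - (S - S)/9 = 2 - 1/9*0 = 2 + 0 = 2)
Y = 148196639808 (Y = (-7802 + 357296)*(424030 + 2) = 349494*424032 = 148196639808)
1/(665449 + Y) = 1/(665449 + 148196639808) = 1/148197305257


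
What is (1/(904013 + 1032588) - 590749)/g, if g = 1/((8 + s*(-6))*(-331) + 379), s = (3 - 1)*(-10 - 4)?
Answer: 2135932209444316/62471 ≈ 3.4191e+10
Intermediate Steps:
s = -28 (s = 2*(-14) = -28)
g = -1/57877 (g = 1/((8 - 28*(-6))*(-331) + 379) = 1/((8 + 168)*(-331) + 379) = 1/(176*(-331) + 379) = 1/(-58256 + 379) = 1/(-57877) = -1/57877 ≈ -1.7278e-5)
(1/(904013 + 1032588) - 590749)/g = (1/(904013 + 1032588) - 590749)/(-1/57877) = (1/1936601 - 590749)*(-57877) = -1144045104148/1936601*(-57877) = 2135932209444316/62471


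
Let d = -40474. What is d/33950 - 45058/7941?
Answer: -132223081/19256925 ≈ -6.8663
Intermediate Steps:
d/33950 - 45058/7941 = -40474/33950 - 45058/7941 = -40474*1/33950 - 45058*1/7941 = -2891/2425 - 45058/7941 = -132223081/19256925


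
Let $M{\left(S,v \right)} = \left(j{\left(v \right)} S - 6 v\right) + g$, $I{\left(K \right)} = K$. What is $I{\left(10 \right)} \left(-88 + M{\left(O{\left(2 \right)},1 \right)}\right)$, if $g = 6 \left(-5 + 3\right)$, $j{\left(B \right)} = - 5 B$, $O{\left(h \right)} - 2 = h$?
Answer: $-1260$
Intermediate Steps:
$O{\left(h \right)} = 2 + h$
$g = -12$ ($g = 6 \left(-2\right) = -12$)
$M{\left(S,v \right)} = -12 - 6 v - 5 S v$ ($M{\left(S,v \right)} = \left(- 5 v S - 6 v\right) - 12 = \left(- 5 S v - 6 v\right) - 12 = \left(- 6 v - 5 S v\right) - 12 = -12 - 6 v - 5 S v$)
$I{\left(10 \right)} \left(-88 + M{\left(O{\left(2 \right)},1 \right)}\right) = 10 \left(-88 - \left(18 + 5 \left(2 + 2\right) 1\right)\right) = 10 \left(-88 - \left(18 + 20\right)\right) = 10 \left(-88 - 38\right) = 10 \left(-126\right) = -1260$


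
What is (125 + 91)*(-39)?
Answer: -8424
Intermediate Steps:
(125 + 91)*(-39) = 216*(-39) = -8424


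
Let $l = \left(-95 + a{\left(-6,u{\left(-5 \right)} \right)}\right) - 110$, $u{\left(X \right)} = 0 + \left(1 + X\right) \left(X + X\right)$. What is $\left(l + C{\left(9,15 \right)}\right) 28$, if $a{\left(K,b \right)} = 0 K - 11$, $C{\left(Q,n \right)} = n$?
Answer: $-5628$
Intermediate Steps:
$u{\left(X \right)} = 2 X \left(1 + X\right)$ ($u{\left(X \right)} = 0 + \left(1 + X\right) 2 X = 0 + 2 X \left(1 + X\right) = 2 X \left(1 + X\right)$)
$a{\left(K,b \right)} = -11$ ($a{\left(K,b \right)} = 0 - 11 = -11$)
$l = -216$ ($l = \left(-95 - 11\right) - 110 = -106 - 110 = -216$)
$\left(l + C{\left(9,15 \right)}\right) 28 = \left(-216 + 15\right) 28 = \left(-201\right) 28 = -5628$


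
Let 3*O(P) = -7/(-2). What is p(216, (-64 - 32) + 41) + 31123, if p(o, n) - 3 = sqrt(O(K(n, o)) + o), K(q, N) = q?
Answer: 31126 + sqrt(7818)/6 ≈ 31141.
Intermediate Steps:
O(P) = 7/6 (O(P) = (-7/(-2))/3 = (-7*(-1/2))/3 = (1/3)*(7/2) = 7/6)
p(o, n) = 3 + sqrt(7/6 + o)
p(216, (-64 - 32) + 41) + 31123 = (3 + sqrt(42 + 36*216)/6) + 31123 = (3 + sqrt(42 + 7776)/6) + 31123 = (3 + sqrt(7818)/6) + 31123 = 31126 + sqrt(7818)/6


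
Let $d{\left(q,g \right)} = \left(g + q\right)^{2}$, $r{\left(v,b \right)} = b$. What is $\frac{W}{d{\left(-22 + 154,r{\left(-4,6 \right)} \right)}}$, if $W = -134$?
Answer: $- \frac{67}{9522} \approx -0.0070363$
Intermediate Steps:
$\frac{W}{d{\left(-22 + 154,r{\left(-4,6 \right)} \right)}} = - \frac{134}{\left(6 + \left(-22 + 154\right)\right)^{2}} = - \frac{134}{\left(6 + 132\right)^{2}} = - \frac{134}{138^{2}} = - \frac{134}{19044} = \left(-134\right) \frac{1}{19044} = - \frac{67}{9522}$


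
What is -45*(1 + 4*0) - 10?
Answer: -55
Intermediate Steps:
-45*(1 + 4*0) - 10 = -45*(1 + 0) - 10 = -45*1 - 10 = -45 - 10 = -55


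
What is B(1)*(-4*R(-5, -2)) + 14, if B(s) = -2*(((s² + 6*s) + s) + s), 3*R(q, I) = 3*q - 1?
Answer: -370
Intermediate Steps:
R(q, I) = -⅓ + q (R(q, I) = (3*q - 1)/3 = (-1 + 3*q)/3 = -⅓ + q)
B(s) = -16*s - 2*s² (B(s) = -2*((s² + 7*s) + s) = -2*(s² + 8*s) = -16*s - 2*s²)
B(1)*(-4*R(-5, -2)) + 14 = (-2*1*(8 + 1))*(-4*(-⅓ - 5)) + 14 = (-2*1*9)*(-4*(-16/3)) + 14 = -18*64/3 + 14 = -384 + 14 = -370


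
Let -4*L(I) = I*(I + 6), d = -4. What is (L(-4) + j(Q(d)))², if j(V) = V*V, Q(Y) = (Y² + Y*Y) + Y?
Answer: 617796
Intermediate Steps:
Q(Y) = Y + 2*Y² (Q(Y) = (Y² + Y²) + Y = 2*Y² + Y = Y + 2*Y²)
j(V) = V²
L(I) = -I*(6 + I)/4 (L(I) = -I*(I + 6)/4 = -I*(6 + I)/4)
(L(-4) + j(Q(d)))² = (-¼*(-4)*(6 - 4) + (-4*(1 + 2*(-4)))²)² = (-¼*(-4)*2 + (-4*(1 - 8))²)² = (2 + (-4*(-7))²)² = (2 + 28²)² = (2 + 784)² = 786² = 617796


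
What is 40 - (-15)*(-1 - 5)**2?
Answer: 580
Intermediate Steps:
40 - (-15)*(-1 - 5)**2 = 40 - (-15)*(-6)**2 = 40 - (-15)*36 = 40 - 5*(-108) = 40 + 540 = 580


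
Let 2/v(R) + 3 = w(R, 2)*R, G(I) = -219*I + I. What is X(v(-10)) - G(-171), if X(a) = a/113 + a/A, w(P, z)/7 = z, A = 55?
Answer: -33130636446/888745 ≈ -37278.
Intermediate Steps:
G(I) = -218*I
w(P, z) = 7*z
v(R) = 2/(-3 + 14*R) (v(R) = 2/(-3 + (7*2)*R) = 2/(-3 + 14*R))
X(a) = 168*a/6215 (X(a) = a/113 + a/55 = 168*a/6215)
X(v(-10)) - G(-171) = 168*(2/(-3 + 14*(-10)))/6215 - (-218)*(-171) = 168*(2/(-3 - 140))/6215 - 1*37278 = 168*(2/(-143))/6215 - 37278 = 168*(2*(-1/143))/6215 - 37278 = (168/6215)*(-2/143) - 37278 = -336/888745 - 37278 = -33130636446/888745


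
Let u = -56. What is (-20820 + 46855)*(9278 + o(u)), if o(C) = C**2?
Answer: 323198490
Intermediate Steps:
(-20820 + 46855)*(9278 + o(u)) = (-20820 + 46855)*(9278 + (-56)**2) = 26035*(9278 + 3136) = 26035*12414 = 323198490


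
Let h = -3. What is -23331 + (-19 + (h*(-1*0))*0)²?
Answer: -22970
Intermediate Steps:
-23331 + (-19 + (h*(-1*0))*0)² = -23331 + (-19 - (-3)*0*0)² = -23331 + (-19 - 3*0*0)² = -23331 + (-19 + 0*0)² = -23331 + (-19 + 0)² = -23331 + (-19)² = -23331 + 361 = -22970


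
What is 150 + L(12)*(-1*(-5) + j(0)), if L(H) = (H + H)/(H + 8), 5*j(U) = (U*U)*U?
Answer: 156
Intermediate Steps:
j(U) = U³/5 (j(U) = ((U*U)*U)/5 = (U²*U)/5 = U³/5)
L(H) = 2*H/(8 + H) (L(H) = (2*H)/(8 + H) = 2*H/(8 + H))
150 + L(12)*(-1*(-5) + j(0)) = 150 + (2*12/(8 + 12))*(-1*(-5) + (⅕)*0³) = 150 + (2*12/20)*(5 + (⅕)*0) = 150 + (2*12*(1/20))*(5 + 0) = 150 + (6/5)*5 = 150 + 6 = 156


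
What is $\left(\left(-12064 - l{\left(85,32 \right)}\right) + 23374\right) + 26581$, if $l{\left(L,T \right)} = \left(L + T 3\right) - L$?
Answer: $37795$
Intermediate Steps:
$l{\left(L,T \right)} = 3 T$ ($l{\left(L,T \right)} = \left(L + 3 T\right) - L = 3 T$)
$\left(\left(-12064 - l{\left(85,32 \right)}\right) + 23374\right) + 26581 = \left(\left(-12064 - 3 \cdot 32\right) + 23374\right) + 26581 = \left(\left(-12064 - 96\right) + 23374\right) + 26581 = \left(-12160 + 23374\right) + 26581 = 11214 + 26581 = 37795$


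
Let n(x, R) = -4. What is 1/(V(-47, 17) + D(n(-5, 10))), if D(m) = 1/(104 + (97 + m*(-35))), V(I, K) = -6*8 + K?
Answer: -341/10570 ≈ -0.032261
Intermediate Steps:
V(I, K) = -48 + K
D(m) = 1/(201 - 35*m) (D(m) = 1/(104 + (97 - 35*m)) = 1/(201 - 35*m))
1/(V(-47, 17) + D(n(-5, 10))) = 1/((-48 + 17) - 1/(-201 + 35*(-4))) = 1/(-31 - 1/(-201 - 140)) = 1/(-31 - 1/(-341)) = 1/(-31 - 1*(-1/341)) = 1/(-31 + 1/341) = 1/(-10570/341) = -341/10570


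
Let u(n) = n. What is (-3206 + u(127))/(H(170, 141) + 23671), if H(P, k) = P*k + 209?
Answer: -3079/47850 ≈ -0.064347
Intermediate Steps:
H(P, k) = 209 + P*k
(-3206 + u(127))/(H(170, 141) + 23671) = (-3206 + 127)/((209 + 170*141) + 23671) = -3079/((209 + 23970) + 23671) = -3079/(24179 + 23671) = -3079/47850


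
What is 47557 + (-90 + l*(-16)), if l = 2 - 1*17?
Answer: 47707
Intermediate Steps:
l = -15 (l = 2 - 17 = -15)
47557 + (-90 + l*(-16)) = 47557 + (-90 - 15*(-16)) = 47557 + (-90 + 240) = 47557 + 150 = 47707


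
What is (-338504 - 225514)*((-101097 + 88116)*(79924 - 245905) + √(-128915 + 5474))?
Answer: -1215232822392498 - 564018*I*√123441 ≈ -1.2152e+15 - 1.9816e+8*I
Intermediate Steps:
(-338504 - 225514)*((-101097 + 88116)*(79924 - 245905) + √(-128915 + 5474)) = -564018*(-12981*(-165981) + √(-123441)) = -564018*(2154599361 + I*√123441) = -1215232822392498 - 564018*I*√123441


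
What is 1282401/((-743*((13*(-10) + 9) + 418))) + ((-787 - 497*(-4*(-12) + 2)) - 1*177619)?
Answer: -4983776353/24519 ≈ -2.0326e+5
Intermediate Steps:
1282401/((-743*((13*(-10) + 9) + 418))) + ((-787 - 497*(-4*(-12) + 2)) - 1*177619) = 1282401/((-743*((-130 + 9) + 418))) + ((-787 - 497*(48 + 2)) - 177619) = 1282401/((-743*(-121 + 418))) + ((-787 - 497*50) - 177619) = 1282401/((-743*297)) + ((-787 - 24850) - 177619) = 1282401/(-220671) + (-25637 - 177619) = 1282401*(-1/220671) - 203256 = -142489/24519 - 203256 = -4983776353/24519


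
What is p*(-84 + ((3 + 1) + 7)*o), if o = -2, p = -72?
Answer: 7632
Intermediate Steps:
p*(-84 + ((3 + 1) + 7)*o) = -72*(-84 + ((3 + 1) + 7)*(-2)) = -72*(-84 + (4 + 7)*(-2)) = -72*(-84 + 11*(-2)) = -72*(-84 - 22) = -72*(-106) = 7632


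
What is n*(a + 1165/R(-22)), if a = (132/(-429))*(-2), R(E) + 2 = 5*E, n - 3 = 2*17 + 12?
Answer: -99743/208 ≈ -479.53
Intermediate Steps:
n = 49 (n = 3 + (2*17 + 12) = 3 + (34 + 12) = 3 + 46 = 49)
R(E) = -2 + 5*E
a = 8/13 (a = (132*(-1/429))*(-2) = -4/13*(-2) = 8/13 ≈ 0.61539)
n*(a + 1165/R(-22)) = 49*(8/13 + 1165/(-2 + 5*(-22))) = 49*(8/13 + 1165/(-2 - 110)) = 49*(8/13 + 1165/(-112)) = 49*(8/13 + 1165*(-1/112)) = 49*(8/13 - 1165/112) = 49*(-14249/1456) = -99743/208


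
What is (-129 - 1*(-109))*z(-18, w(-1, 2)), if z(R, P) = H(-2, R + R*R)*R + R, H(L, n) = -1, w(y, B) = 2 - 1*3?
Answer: 0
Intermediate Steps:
w(y, B) = -1 (w(y, B) = 2 - 3 = -1)
z(R, P) = 0 (z(R, P) = -R + R = 0)
(-129 - 1*(-109))*z(-18, w(-1, 2)) = (-129 - 1*(-109))*0 = (-129 + 109)*0 = -20*0 = 0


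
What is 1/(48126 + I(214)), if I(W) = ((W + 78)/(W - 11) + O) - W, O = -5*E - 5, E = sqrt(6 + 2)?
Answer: 1974258839/94583649778769 + 412090*sqrt(2)/94583649778769 ≈ 2.0879e-5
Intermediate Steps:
E = 2*sqrt(2) (E = sqrt(8) = 2*sqrt(2) ≈ 2.8284)
O = -5 - 10*sqrt(2) (O = -10*sqrt(2) - 5 = -5 - 10*sqrt(2) ≈ -19.142)
I(W) = -5 - W - 10*sqrt(2) + (78 + W)/(-11 + W) (I(W) = ((W + 78)/(W - 11) + (-5 - 10*sqrt(2))) - W = ((78 + W)/(-11 + W) + (-5 - 10*sqrt(2))) - W = (-5 - 10*sqrt(2) + (78 + W)/(-11 + W)) - W = -5 - W - 10*sqrt(2) + (78 + W)/(-11 + W))
1/(48126 + I(214)) = 1/(48126 + (133 - 1*214**2 + 7*214 + 110*sqrt(2) - 10*214*sqrt(2))/(-11 + 214)) = 1/(48126 + (133 - 1*45796 + 1498 + 110*sqrt(2) - 2140*sqrt(2))/203) = 1/(48126 + (133 - 45796 + 1498 + 110*sqrt(2) - 2140*sqrt(2))/203) = 1/(48126 + (-44165 - 2030*sqrt(2))/203) = 1/(48126 + (-44165/203 - 10*sqrt(2))) = 1/(9725413/203 - 10*sqrt(2))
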